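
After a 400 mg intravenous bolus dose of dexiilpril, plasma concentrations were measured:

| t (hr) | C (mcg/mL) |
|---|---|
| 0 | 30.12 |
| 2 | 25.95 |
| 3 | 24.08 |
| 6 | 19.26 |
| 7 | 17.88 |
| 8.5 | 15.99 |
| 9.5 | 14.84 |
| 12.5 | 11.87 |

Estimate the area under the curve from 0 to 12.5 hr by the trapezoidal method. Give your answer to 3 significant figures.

Trapezoidal AUC_0→12.5:
  [0→2]: (30.12+25.95)/2 × 2 = 56.07
  [2→3]: (25.95+24.08)/2 × 1 = 25.015
  [3→6]: (24.08+19.26)/2 × 3 = 65.01
  [6→7]: (19.26+17.88)/2 × 1 = 18.57
  [7→8.5]: (17.88+15.99)/2 × 1.5 = 25.4025
  [8.5→9.5]: (15.99+14.84)/2 × 1 = 15.415
  [9.5→12.5]: (14.84+11.87)/2 × 3 = 40.065
  Sum = 245.5475 mcg/mL·hr

AUC = 246 mcg/mL·hr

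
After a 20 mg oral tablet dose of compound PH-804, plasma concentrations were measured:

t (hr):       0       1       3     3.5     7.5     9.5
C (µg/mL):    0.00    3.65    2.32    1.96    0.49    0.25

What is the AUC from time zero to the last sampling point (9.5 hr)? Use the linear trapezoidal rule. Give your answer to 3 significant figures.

AUC = 14.5 µg/mL·hr

Trapezoidal AUC_0→9.5:
  [0→1]: (0.00+3.65)/2 × 1 = 1.825
  [1→3]: (3.65+2.32)/2 × 2 = 5.97
  [3→3.5]: (2.32+1.96)/2 × 0.5 = 1.07
  [3.5→7.5]: (1.96+0.49)/2 × 4 = 4.9
  [7.5→9.5]: (0.49+0.25)/2 × 2 = 0.74
  Sum = 14.505 µg/mL·hr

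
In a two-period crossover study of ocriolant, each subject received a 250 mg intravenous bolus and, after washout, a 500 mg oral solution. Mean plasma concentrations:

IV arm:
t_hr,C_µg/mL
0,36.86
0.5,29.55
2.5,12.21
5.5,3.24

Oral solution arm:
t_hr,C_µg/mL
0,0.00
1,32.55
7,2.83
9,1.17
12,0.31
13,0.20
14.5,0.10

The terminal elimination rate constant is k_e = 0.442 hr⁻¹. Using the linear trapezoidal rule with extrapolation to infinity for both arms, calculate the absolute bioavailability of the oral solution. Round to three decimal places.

Trapezoidal AUC_0→5.5 (IV):
  [0→0.5]: (36.86+29.55)/2 × 0.5 = 16.6025
  [0.5→2.5]: (29.55+12.21)/2 × 2 = 41.76
  [2.5→5.5]: (12.21+3.24)/2 × 3 = 23.175
  Sum = 81.5375 µg/mL·hr
IV tail: 3.24/0.442 = 7.330; AUC_iv,0→∞ = 81.5375 + 7.330 = 88.8675 µg/mL·hr
Trapezoidal AUC_0→14.5 (oral solution):
  [0→1]: (0.00+32.55)/2 × 1 = 16.275
  [1→7]: (32.55+2.83)/2 × 6 = 106.14
  [7→9]: (2.83+1.17)/2 × 2 = 4.0
  [9→12]: (1.17+0.31)/2 × 3 = 2.22
  [12→13]: (0.31+0.20)/2 × 1 = 0.255
  [13→14.5]: (0.20+0.10)/2 × 1.5 = 0.225
  Sum = 129.115 µg/mL·hr
oral solution tail: 0.10/0.442 = 0.226; AUC_ev,0→∞ = 129.115 + 0.226 = 129.341 µg/mL·hr
F = (AUC_ev/D_ev)/(AUC_iv/D_iv) = (129.341/500)/(88.8675/250) = 0.258682/0.35547 = 0.7277

F = 0.728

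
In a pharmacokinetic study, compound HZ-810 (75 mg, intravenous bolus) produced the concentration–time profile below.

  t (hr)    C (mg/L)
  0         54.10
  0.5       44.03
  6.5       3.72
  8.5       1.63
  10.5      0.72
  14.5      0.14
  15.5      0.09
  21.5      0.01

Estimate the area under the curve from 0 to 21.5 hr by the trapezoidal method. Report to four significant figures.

Trapezoidal AUC_0→21.5:
  [0→0.5]: (54.10+44.03)/2 × 0.5 = 24.5325
  [0.5→6.5]: (44.03+3.72)/2 × 6 = 143.25
  [6.5→8.5]: (3.72+1.63)/2 × 2 = 5.35
  [8.5→10.5]: (1.63+0.72)/2 × 2 = 2.35
  [10.5→14.5]: (0.72+0.14)/2 × 4 = 1.72
  [14.5→15.5]: (0.14+0.09)/2 × 1 = 0.115
  [15.5→21.5]: (0.09+0.01)/2 × 6 = 0.3
  Sum = 177.6175 mg/L·hr

AUC = 177.6 mg/L·hr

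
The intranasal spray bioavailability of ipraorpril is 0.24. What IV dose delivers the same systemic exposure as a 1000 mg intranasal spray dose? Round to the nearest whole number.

Systemic exposure from an extravascular dose = F × D_ev, so the equivalent IV dose is F × D_ev.
D_iv = F × D_ev = 0.24 × 1000 = 240 mg

D_iv = 240 mg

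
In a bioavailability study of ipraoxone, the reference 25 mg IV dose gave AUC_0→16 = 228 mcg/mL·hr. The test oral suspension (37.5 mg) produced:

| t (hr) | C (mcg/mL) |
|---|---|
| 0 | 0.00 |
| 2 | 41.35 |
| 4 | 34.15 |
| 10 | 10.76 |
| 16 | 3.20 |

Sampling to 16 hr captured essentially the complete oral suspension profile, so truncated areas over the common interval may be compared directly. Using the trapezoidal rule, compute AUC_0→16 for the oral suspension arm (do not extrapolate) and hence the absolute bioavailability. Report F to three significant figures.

F = 0.858

Trapezoidal AUC_0→16 (oral suspension):
  [0→2]: (0.00+41.35)/2 × 2 = 41.35
  [2→4]: (41.35+34.15)/2 × 2 = 75.5
  [4→10]: (34.15+10.76)/2 × 6 = 134.73
  [10→16]: (10.76+3.20)/2 × 6 = 41.88
  Sum = 293.46 mcg/mL·hr
F = (AUC_ev/D_ev)/(AUC_iv/D_iv) = (293.46/37.5)/(228/25) = 7.8256/9.12 = 0.8581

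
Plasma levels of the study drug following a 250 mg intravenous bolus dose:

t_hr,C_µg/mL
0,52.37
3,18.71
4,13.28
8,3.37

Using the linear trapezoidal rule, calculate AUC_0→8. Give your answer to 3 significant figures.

AUC = 156 µg/mL·hr

Trapezoidal AUC_0→8:
  [0→3]: (52.37+18.71)/2 × 3 = 106.62
  [3→4]: (18.71+13.28)/2 × 1 = 15.995
  [4→8]: (13.28+3.37)/2 × 4 = 33.3
  Sum = 155.915 µg/mL·hr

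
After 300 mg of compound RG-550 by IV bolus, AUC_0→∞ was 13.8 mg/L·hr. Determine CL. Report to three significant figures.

CL = 21.7 L/hr

CL = Dose_iv / AUC_0→∞
   = 300 / 13.8 = 21.7391 L/hr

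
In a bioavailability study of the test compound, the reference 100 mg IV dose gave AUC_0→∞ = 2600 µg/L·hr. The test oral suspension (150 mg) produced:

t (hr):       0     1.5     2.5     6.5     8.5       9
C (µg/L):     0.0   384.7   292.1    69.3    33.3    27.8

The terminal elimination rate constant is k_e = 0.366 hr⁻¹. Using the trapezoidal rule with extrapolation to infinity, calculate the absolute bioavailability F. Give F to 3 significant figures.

Trapezoidal AUC_0→9 (oral suspension):
  [0→1.5]: (0.0+384.7)/2 × 1.5 = 288.525
  [1.5→2.5]: (384.7+292.1)/2 × 1 = 338.4
  [2.5→6.5]: (292.1+69.3)/2 × 4 = 722.8
  [6.5→8.5]: (69.3+33.3)/2 × 2 = 102.6
  [8.5→9]: (33.3+27.8)/2 × 0.5 = 15.275
  Sum = 1467.6 µg/L·hr
Tail: C_last/k_e = 27.8/0.366 = 75.956
AUC_0→∞ (oral suspension) = 1467.6 + 75.956 = 1543.556 µg/L·hr
F = (AUC_ev/D_ev)/(AUC_iv/D_iv) = (1543.556/150)/(2600/100) = 10.2904/26 = 0.3958

F = 0.396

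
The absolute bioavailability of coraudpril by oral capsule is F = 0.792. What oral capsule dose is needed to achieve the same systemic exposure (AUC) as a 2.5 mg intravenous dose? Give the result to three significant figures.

For equal systemic exposure: F × D_ev = D_iv
D_ev = D_iv / F = 2.5 / 0.792 = 3.15657 mg

D_oral = 3.16 mg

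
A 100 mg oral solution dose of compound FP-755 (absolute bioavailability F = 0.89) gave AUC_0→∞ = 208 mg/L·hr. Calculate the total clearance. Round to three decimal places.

CL = 0.428 L/hr

CL = F × Dose / AUC_0→∞
   = 0.89 × 100 / 208 = 0.427885 L/hr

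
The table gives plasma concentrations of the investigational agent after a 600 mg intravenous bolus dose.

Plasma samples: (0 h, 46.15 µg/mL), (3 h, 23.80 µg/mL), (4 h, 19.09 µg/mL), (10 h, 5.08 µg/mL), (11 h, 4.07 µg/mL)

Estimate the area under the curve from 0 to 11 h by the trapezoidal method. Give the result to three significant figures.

AUC = 203 µg/mL·h

Trapezoidal AUC_0→11:
  [0→3]: (46.15+23.80)/2 × 3 = 104.925
  [3→4]: (23.80+19.09)/2 × 1 = 21.445
  [4→10]: (19.09+5.08)/2 × 6 = 72.51
  [10→11]: (5.08+4.07)/2 × 1 = 4.575
  Sum = 203.455 µg/mL·h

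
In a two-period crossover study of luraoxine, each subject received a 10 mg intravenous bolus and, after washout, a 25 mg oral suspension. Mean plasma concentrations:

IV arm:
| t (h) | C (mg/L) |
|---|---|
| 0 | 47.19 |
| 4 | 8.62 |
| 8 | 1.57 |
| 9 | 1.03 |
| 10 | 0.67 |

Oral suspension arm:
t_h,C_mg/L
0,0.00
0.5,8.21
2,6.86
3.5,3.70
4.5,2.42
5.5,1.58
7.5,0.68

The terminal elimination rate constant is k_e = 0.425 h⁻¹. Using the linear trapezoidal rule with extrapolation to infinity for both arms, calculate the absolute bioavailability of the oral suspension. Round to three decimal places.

Trapezoidal AUC_0→10 (IV):
  [0→4]: (47.19+8.62)/2 × 4 = 111.62
  [4→8]: (8.62+1.57)/2 × 4 = 20.38
  [8→9]: (1.57+1.03)/2 × 1 = 1.3
  [9→10]: (1.03+0.67)/2 × 1 = 0.85
  Sum = 134.15 mg/L·h
IV tail: 0.67/0.425 = 1.576; AUC_iv,0→∞ = 134.15 + 1.576 = 135.726 mg/L·h
Trapezoidal AUC_0→7.5 (oral suspension):
  [0→0.5]: (0.00+8.21)/2 × 0.5 = 2.0525
  [0.5→2]: (8.21+6.86)/2 × 1.5 = 11.3025
  [2→3.5]: (6.86+3.70)/2 × 1.5 = 7.92
  [3.5→4.5]: (3.70+2.42)/2 × 1 = 3.06
  [4.5→5.5]: (2.42+1.58)/2 × 1 = 2.0
  [5.5→7.5]: (1.58+0.68)/2 × 2 = 2.26
  Sum = 28.595 mg/L·h
oral suspension tail: 0.68/0.425 = 1.600; AUC_ev,0→∞ = 28.595 + 1.600 = 30.195 mg/L·h
F = (AUC_ev/D_ev)/(AUC_iv/D_iv) = (30.195/25)/(135.726/10) = 1.2078/13.5726 = 0.0890

F = 0.089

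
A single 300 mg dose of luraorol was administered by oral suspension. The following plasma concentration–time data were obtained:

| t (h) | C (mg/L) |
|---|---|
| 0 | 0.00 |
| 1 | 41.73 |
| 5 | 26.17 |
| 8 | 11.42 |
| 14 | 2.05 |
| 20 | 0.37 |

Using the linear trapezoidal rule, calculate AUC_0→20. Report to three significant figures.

Trapezoidal AUC_0→20:
  [0→1]: (0.00+41.73)/2 × 1 = 20.865
  [1→5]: (41.73+26.17)/2 × 4 = 135.8
  [5→8]: (26.17+11.42)/2 × 3 = 56.385
  [8→14]: (11.42+2.05)/2 × 6 = 40.41
  [14→20]: (2.05+0.37)/2 × 6 = 7.26
  Sum = 260.72 mg/L·h

AUC = 261 mg/L·h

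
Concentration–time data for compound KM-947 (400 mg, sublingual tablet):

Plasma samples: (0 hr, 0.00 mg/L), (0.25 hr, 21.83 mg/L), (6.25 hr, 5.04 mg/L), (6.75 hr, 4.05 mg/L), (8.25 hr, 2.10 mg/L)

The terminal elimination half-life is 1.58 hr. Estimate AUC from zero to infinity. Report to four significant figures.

AUC = 95.01 mg/L·hr

Trapezoidal AUC_0→8.25:
  [0→0.25]: (0.00+21.83)/2 × 0.25 = 2.72875
  [0.25→6.25]: (21.83+5.04)/2 × 6 = 80.61
  [6.25→6.75]: (5.04+4.05)/2 × 0.5 = 2.2725
  [6.75→8.25]: (4.05+2.10)/2 × 1.5 = 4.6125
  Sum = 90.22375 mg/L·hr
k_e = ln2 / t½ = 0.693147 / 1.58 = 0.4387 hr^-1
Extrapolated tail: C_last / k_e = 2.10 / 0.4387 = 4.787
AUC_0→∞ = 90.22375 + 4.787 = 95.01075 mg/L·hr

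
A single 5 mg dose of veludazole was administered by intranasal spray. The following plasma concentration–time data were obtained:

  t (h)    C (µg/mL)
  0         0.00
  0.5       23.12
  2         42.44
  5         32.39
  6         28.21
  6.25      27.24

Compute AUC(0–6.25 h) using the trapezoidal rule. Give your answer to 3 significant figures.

AUC = 204 µg/mL·h

Trapezoidal AUC_0→6.25:
  [0→0.5]: (0.00+23.12)/2 × 0.5 = 5.78
  [0.5→2]: (23.12+42.44)/2 × 1.5 = 49.17
  [2→5]: (42.44+32.39)/2 × 3 = 112.245
  [5→6]: (32.39+28.21)/2 × 1 = 30.3
  [6→6.25]: (28.21+27.24)/2 × 0.25 = 6.93125
  Sum = 204.42625 µg/mL·h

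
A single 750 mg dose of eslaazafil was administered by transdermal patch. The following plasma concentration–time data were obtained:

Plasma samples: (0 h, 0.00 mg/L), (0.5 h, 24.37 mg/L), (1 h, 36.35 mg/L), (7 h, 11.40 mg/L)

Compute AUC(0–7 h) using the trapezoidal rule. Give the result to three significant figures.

AUC = 165 mg/L·h

Trapezoidal AUC_0→7:
  [0→0.5]: (0.00+24.37)/2 × 0.5 = 6.0925
  [0.5→1]: (24.37+36.35)/2 × 0.5 = 15.18
  [1→7]: (36.35+11.40)/2 × 6 = 143.25
  Sum = 164.5225 mg/L·h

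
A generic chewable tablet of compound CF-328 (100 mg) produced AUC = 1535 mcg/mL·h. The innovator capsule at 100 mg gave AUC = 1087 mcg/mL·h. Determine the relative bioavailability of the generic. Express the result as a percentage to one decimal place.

F_rel = 141.2%

F_rel = (AUC_test/D_test) / (AUC_ref/D_ref)
      = (1535/100) / (1087/100)
      = 15.35 / 10.87 = 1.4121 = 141.21%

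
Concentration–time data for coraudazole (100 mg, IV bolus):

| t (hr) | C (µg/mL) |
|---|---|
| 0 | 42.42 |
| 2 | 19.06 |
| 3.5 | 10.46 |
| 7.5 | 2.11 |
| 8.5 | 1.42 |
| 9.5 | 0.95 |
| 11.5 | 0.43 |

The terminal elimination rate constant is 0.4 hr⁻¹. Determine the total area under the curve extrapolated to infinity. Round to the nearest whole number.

Trapezoidal AUC_0→11.5:
  [0→2]: (42.42+19.06)/2 × 2 = 61.48
  [2→3.5]: (19.06+10.46)/2 × 1.5 = 22.14
  [3.5→7.5]: (10.46+2.11)/2 × 4 = 25.14
  [7.5→8.5]: (2.11+1.42)/2 × 1 = 1.765
  [8.5→9.5]: (1.42+0.95)/2 × 1 = 1.185
  [9.5→11.5]: (0.95+0.43)/2 × 2 = 1.38
  Sum = 113.09 µg/mL·hr
Extrapolated tail: C_last / k_e = 0.43 / 0.4 = 1.075
AUC_0→∞ = 113.09 + 1.075 = 114.165 µg/mL·hr

AUC = 114 µg/mL·hr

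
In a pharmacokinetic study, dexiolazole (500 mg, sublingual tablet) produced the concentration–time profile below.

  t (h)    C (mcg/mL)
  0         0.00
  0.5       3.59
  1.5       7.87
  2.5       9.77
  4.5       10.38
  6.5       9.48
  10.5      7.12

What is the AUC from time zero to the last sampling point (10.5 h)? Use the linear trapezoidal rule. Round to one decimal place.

Trapezoidal AUC_0→10.5:
  [0→0.5]: (0.00+3.59)/2 × 0.5 = 0.8975
  [0.5→1.5]: (3.59+7.87)/2 × 1 = 5.73
  [1.5→2.5]: (7.87+9.77)/2 × 1 = 8.82
  [2.5→4.5]: (9.77+10.38)/2 × 2 = 20.15
  [4.5→6.5]: (10.38+9.48)/2 × 2 = 19.86
  [6.5→10.5]: (9.48+7.12)/2 × 4 = 33.2
  Sum = 88.6575 mcg/mL·h

AUC = 88.7 mcg/mL·h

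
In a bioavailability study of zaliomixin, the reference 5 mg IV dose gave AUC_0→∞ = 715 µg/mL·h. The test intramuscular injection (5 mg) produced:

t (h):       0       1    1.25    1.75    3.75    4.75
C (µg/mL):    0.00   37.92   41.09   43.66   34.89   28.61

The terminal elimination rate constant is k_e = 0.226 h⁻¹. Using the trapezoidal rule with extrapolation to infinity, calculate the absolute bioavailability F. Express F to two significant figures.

F = 0.40

Trapezoidal AUC_0→4.75 (intramuscular injection):
  [0→1]: (0.00+37.92)/2 × 1 = 18.96
  [1→1.25]: (37.92+41.09)/2 × 0.25 = 9.87625
  [1.25→1.75]: (41.09+43.66)/2 × 0.5 = 21.1875
  [1.75→3.75]: (43.66+34.89)/2 × 2 = 78.55
  [3.75→4.75]: (34.89+28.61)/2 × 1 = 31.75
  Sum = 160.32375 µg/mL·h
Tail: C_last/k_e = 28.61/0.226 = 126.593
AUC_0→∞ (intramuscular injection) = 160.32375 + 126.593 = 286.91675 µg/mL·h
F = (AUC_ev/D_ev)/(AUC_iv/D_iv) = (286.91675/5)/(715/5) = 57.38335/143 = 0.4013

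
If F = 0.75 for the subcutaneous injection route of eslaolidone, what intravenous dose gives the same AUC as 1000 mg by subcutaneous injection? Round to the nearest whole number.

Systemic exposure from an extravascular dose = F × D_ev, so the equivalent IV dose is F × D_ev.
D_iv = F × D_ev = 0.75 × 1000 = 750 mg

D_iv = 750 mg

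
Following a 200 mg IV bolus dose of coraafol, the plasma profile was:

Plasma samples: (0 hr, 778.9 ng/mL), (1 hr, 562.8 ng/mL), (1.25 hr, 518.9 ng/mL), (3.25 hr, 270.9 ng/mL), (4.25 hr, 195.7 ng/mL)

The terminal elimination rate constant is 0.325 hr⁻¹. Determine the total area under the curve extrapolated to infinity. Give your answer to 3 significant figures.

Trapezoidal AUC_0→4.25:
  [0→1]: (778.9+562.8)/2 × 1 = 670.85
  [1→1.25]: (562.8+518.9)/2 × 0.25 = 135.2125
  [1.25→3.25]: (518.9+270.9)/2 × 2 = 789.8
  [3.25→4.25]: (270.9+195.7)/2 × 1 = 233.3
  Sum = 1829.1625 ng/mL·hr
Extrapolated tail: C_last / k_e = 195.7 / 0.325 = 602.154
AUC_0→∞ = 1829.1625 + 602.154 = 2431.3165 ng/mL·hr

AUC = 2430 ng/mL·hr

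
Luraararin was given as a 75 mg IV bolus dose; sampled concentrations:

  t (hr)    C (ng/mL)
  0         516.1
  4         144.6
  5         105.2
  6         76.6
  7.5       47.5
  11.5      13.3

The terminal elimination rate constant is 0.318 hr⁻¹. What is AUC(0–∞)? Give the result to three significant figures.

Trapezoidal AUC_0→11.5:
  [0→4]: (516.1+144.6)/2 × 4 = 1321.4
  [4→5]: (144.6+105.2)/2 × 1 = 124.9
  [5→6]: (105.2+76.6)/2 × 1 = 90.9
  [6→7.5]: (76.6+47.5)/2 × 1.5 = 93.075
  [7.5→11.5]: (47.5+13.3)/2 × 4 = 121.6
  Sum = 1751.875 ng/mL·hr
Extrapolated tail: C_last / k_e = 13.3 / 0.318 = 41.824
AUC_0→∞ = 1751.875 + 41.824 = 1793.699 ng/mL·hr

AUC = 1790 ng/mL·hr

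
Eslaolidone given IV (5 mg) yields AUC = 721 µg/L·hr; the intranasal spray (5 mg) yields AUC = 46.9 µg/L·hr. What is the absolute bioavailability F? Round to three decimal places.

F = 0.065

F = (AUC_ev / D_ev) / (AUC_iv / D_iv)
  = (46.9/5) / (721/5)
  = 9.38 / 144.2 = 0.0650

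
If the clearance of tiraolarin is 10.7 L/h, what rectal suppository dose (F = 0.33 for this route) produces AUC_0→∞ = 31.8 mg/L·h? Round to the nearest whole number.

Dose = CL × AUC_0→∞ / F
     = 10.7 × 31.8 / 0.33 = 1031.09 mg

Dose = 1031 mg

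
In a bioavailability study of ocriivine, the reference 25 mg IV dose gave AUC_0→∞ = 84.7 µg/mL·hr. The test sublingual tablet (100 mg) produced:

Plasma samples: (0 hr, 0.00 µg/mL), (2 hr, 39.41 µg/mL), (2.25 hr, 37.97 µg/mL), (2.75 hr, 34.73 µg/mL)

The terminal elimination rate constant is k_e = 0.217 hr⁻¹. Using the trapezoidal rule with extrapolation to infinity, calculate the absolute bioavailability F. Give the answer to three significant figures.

Trapezoidal AUC_0→2.75 (sublingual tablet):
  [0→2]: (0.00+39.41)/2 × 2 = 39.41
  [2→2.25]: (39.41+37.97)/2 × 0.25 = 9.6725
  [2.25→2.75]: (37.97+34.73)/2 × 0.5 = 18.175
  Sum = 67.2575 µg/mL·hr
Tail: C_last/k_e = 34.73/0.217 = 160.046
AUC_0→∞ (sublingual tablet) = 67.2575 + 160.046 = 227.3035 µg/mL·hr
F = (AUC_ev/D_ev)/(AUC_iv/D_iv) = (227.3035/100)/(84.7/25) = 2.273035/3.388 = 0.6709

F = 0.671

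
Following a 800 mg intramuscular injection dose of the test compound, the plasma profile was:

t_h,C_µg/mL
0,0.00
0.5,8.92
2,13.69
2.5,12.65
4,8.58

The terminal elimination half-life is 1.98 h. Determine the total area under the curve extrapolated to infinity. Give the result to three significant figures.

AUC = 66.2 µg/mL·h

Trapezoidal AUC_0→4:
  [0→0.5]: (0.00+8.92)/2 × 0.5 = 2.23
  [0.5→2]: (8.92+13.69)/2 × 1.5 = 16.9575
  [2→2.5]: (13.69+12.65)/2 × 0.5 = 6.585
  [2.5→4]: (12.65+8.58)/2 × 1.5 = 15.9225
  Sum = 41.695 µg/mL·h
k_e = ln2 / t½ = 0.693147 / 1.98 = 0.3501 h^-1
Extrapolated tail: C_last / k_e = 8.58 / 0.3501 = 24.507
AUC_0→∞ = 41.695 + 24.507 = 66.202 µg/mL·h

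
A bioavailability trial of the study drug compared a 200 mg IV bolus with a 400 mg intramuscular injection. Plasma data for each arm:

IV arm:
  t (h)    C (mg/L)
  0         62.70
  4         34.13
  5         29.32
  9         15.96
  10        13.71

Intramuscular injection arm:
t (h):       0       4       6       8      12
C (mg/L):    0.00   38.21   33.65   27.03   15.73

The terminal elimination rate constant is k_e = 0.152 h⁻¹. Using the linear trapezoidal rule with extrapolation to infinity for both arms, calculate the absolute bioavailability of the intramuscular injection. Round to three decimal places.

F = 0.473

Trapezoidal AUC_0→10 (IV):
  [0→4]: (62.70+34.13)/2 × 4 = 193.66
  [4→5]: (34.13+29.32)/2 × 1 = 31.725
  [5→9]: (29.32+15.96)/2 × 4 = 90.56
  [9→10]: (15.96+13.71)/2 × 1 = 14.835
  Sum = 330.78 mg/L·h
IV tail: 13.71/0.152 = 90.197; AUC_iv,0→∞ = 330.78 + 90.197 = 420.977 mg/L·h
Trapezoidal AUC_0→12 (intramuscular injection):
  [0→4]: (0.00+38.21)/2 × 4 = 76.42
  [4→6]: (38.21+33.65)/2 × 2 = 71.86
  [6→8]: (33.65+27.03)/2 × 2 = 60.68
  [8→12]: (27.03+15.73)/2 × 4 = 85.52
  Sum = 294.48 mg/L·h
intramuscular injection tail: 15.73/0.152 = 103.487; AUC_ev,0→∞ = 294.48 + 103.487 = 397.967 mg/L·h
F = (AUC_ev/D_ev)/(AUC_iv/D_iv) = (397.967/400)/(420.977/200) = 0.9949175/2.104885 = 0.4727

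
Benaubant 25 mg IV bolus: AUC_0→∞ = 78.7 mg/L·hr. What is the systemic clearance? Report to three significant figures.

CL = 0.318 L/hr

CL = Dose_iv / AUC_0→∞
   = 25 / 78.7 = 0.317662 L/hr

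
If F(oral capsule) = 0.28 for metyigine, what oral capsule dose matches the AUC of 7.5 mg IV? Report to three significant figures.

For equal systemic exposure: F × D_ev = D_iv
D_ev = D_iv / F = 7.5 / 0.28 = 26.7857 mg

D_oral = 26.8 mg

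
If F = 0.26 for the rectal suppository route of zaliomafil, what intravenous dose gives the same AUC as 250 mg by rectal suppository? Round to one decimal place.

Systemic exposure from an extravascular dose = F × D_ev, so the equivalent IV dose is F × D_ev.
D_iv = F × D_ev = 0.26 × 250 = 65 mg

D_iv = 65.0 mg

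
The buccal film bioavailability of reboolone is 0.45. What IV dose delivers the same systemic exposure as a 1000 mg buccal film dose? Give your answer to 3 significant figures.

Systemic exposure from an extravascular dose = F × D_ev, so the equivalent IV dose is F × D_ev.
D_iv = F × D_ev = 0.45 × 1000 = 450 mg

D_iv = 450 mg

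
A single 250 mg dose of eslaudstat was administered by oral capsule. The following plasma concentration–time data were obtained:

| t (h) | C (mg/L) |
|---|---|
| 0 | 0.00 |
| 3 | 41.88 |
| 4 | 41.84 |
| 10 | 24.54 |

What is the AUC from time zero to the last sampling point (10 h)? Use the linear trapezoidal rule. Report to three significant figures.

AUC = 304 mg/L·h

Trapezoidal AUC_0→10:
  [0→3]: (0.00+41.88)/2 × 3 = 62.82
  [3→4]: (41.88+41.84)/2 × 1 = 41.86
  [4→10]: (41.84+24.54)/2 × 6 = 199.14
  Sum = 303.82 mg/L·h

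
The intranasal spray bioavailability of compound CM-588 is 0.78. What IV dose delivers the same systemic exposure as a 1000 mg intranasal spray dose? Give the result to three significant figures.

D_iv = 780 mg

Systemic exposure from an extravascular dose = F × D_ev, so the equivalent IV dose is F × D_ev.
D_iv = F × D_ev = 0.78 × 1000 = 780 mg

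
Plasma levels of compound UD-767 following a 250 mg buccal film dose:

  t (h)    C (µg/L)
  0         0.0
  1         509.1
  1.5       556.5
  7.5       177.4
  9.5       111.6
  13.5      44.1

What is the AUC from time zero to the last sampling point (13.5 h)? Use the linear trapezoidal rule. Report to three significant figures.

AUC = 3320 µg/L·h

Trapezoidal AUC_0→13.5:
  [0→1]: (0.0+509.1)/2 × 1 = 254.55
  [1→1.5]: (509.1+556.5)/2 × 0.5 = 266.4
  [1.5→7.5]: (556.5+177.4)/2 × 6 = 2201.7
  [7.5→9.5]: (177.4+111.6)/2 × 2 = 289.0
  [9.5→13.5]: (111.6+44.1)/2 × 4 = 311.4
  Sum = 3323.05 µg/L·h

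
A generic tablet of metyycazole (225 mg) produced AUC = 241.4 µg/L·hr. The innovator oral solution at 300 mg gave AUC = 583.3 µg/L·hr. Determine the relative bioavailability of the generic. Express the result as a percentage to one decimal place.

F_rel = (AUC_test/D_test) / (AUC_ref/D_ref)
      = (241.4/225) / (583.3/300)
      = 1.07289 / 1.94433 = 0.5518 = 55.18%

F_rel = 55.2%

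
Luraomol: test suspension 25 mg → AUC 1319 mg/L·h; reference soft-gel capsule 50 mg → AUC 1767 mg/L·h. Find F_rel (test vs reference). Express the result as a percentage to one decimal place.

F_rel = 149.3%

F_rel = (AUC_test/D_test) / (AUC_ref/D_ref)
      = (1319/25) / (1767/50)
      = 52.76 / 35.34 = 1.4929 = 149.29%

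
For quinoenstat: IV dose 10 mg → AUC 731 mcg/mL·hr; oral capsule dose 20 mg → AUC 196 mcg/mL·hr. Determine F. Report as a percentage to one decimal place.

F = 13.4%

F = (AUC_ev / D_ev) / (AUC_iv / D_iv)
  = (196/20) / (731/10)
  = 9.8 / 73.1 = 0.1341
  = 13.41%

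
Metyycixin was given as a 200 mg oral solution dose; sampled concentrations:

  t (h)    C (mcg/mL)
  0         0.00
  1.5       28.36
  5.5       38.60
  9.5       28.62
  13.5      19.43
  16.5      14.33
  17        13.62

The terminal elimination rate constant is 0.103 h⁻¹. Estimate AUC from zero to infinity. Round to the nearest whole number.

Trapezoidal AUC_0→17:
  [0→1.5]: (0.00+28.36)/2 × 1.5 = 21.27
  [1.5→5.5]: (28.36+38.60)/2 × 4 = 133.92
  [5.5→9.5]: (38.60+28.62)/2 × 4 = 134.44
  [9.5→13.5]: (28.62+19.43)/2 × 4 = 96.1
  [13.5→16.5]: (19.43+14.33)/2 × 3 = 50.64
  [16.5→17]: (14.33+13.62)/2 × 0.5 = 6.9875
  Sum = 443.3575 mcg/mL·h
Extrapolated tail: C_last / k_e = 13.62 / 0.103 = 132.233
AUC_0→∞ = 443.3575 + 132.233 = 575.5905 mcg/mL·h

AUC = 576 mcg/mL·h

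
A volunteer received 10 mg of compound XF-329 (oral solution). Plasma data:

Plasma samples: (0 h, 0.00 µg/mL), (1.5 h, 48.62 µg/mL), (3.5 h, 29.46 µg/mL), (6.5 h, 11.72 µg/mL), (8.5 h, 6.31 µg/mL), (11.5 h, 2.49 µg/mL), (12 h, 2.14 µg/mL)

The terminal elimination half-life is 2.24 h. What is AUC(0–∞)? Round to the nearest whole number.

Trapezoidal AUC_0→12:
  [0→1.5]: (0.00+48.62)/2 × 1.5 = 36.465
  [1.5→3.5]: (48.62+29.46)/2 × 2 = 78.08
  [3.5→6.5]: (29.46+11.72)/2 × 3 = 61.77
  [6.5→8.5]: (11.72+6.31)/2 × 2 = 18.03
  [8.5→11.5]: (6.31+2.49)/2 × 3 = 13.2
  [11.5→12]: (2.49+2.14)/2 × 0.5 = 1.1575
  Sum = 208.7025 µg/mL·h
k_e = ln2 / t½ = 0.693147 / 2.24 = 0.3094 h^-1
Extrapolated tail: C_last / k_e = 2.14 / 0.3094 = 6.917
AUC_0→∞ = 208.7025 + 6.917 = 215.6195 µg/mL·h

AUC = 216 µg/mL·h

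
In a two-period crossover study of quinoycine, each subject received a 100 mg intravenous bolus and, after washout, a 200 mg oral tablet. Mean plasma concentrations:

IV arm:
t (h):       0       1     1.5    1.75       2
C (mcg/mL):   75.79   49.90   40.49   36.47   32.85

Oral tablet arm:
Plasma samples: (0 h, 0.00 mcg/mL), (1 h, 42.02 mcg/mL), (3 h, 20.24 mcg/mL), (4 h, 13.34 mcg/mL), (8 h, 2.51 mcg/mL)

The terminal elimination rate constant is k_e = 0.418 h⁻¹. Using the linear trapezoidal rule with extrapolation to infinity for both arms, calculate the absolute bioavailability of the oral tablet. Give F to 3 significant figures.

F = 0.378

Trapezoidal AUC_0→2 (IV):
  [0→1]: (75.79+49.90)/2 × 1 = 62.845
  [1→1.5]: (49.90+40.49)/2 × 0.5 = 22.5975
  [1.5→1.75]: (40.49+36.47)/2 × 0.25 = 9.62
  [1.75→2]: (36.47+32.85)/2 × 0.25 = 8.665
  Sum = 103.7275 mcg/mL·h
IV tail: 32.85/0.418 = 78.589; AUC_iv,0→∞ = 103.7275 + 78.589 = 182.3165 mcg/mL·h
Trapezoidal AUC_0→8 (oral tablet):
  [0→1]: (0.00+42.02)/2 × 1 = 21.01
  [1→3]: (42.02+20.24)/2 × 2 = 62.26
  [3→4]: (20.24+13.34)/2 × 1 = 16.79
  [4→8]: (13.34+2.51)/2 × 4 = 31.7
  Sum = 131.76 mcg/mL·h
oral tablet tail: 2.51/0.418 = 6.005; AUC_ev,0→∞ = 131.76 + 6.005 = 137.765 mcg/mL·h
F = (AUC_ev/D_ev)/(AUC_iv/D_iv) = (137.765/200)/(182.3165/100) = 0.688825/1.823165 = 0.3778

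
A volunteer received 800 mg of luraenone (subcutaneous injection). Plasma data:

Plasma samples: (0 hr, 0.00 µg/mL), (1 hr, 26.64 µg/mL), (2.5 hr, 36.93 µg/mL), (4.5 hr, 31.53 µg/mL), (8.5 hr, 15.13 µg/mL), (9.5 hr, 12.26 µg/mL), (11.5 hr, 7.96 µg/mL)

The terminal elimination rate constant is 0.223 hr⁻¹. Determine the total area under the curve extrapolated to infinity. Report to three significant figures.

AUC = 292 µg/mL·hr

Trapezoidal AUC_0→11.5:
  [0→1]: (0.00+26.64)/2 × 1 = 13.32
  [1→2.5]: (26.64+36.93)/2 × 1.5 = 47.6775
  [2.5→4.5]: (36.93+31.53)/2 × 2 = 68.46
  [4.5→8.5]: (31.53+15.13)/2 × 4 = 93.32
  [8.5→9.5]: (15.13+12.26)/2 × 1 = 13.695
  [9.5→11.5]: (12.26+7.96)/2 × 2 = 20.22
  Sum = 256.6925 µg/mL·hr
Extrapolated tail: C_last / k_e = 7.96 / 0.223 = 35.695
AUC_0→∞ = 256.6925 + 35.695 = 292.3875 µg/mL·hr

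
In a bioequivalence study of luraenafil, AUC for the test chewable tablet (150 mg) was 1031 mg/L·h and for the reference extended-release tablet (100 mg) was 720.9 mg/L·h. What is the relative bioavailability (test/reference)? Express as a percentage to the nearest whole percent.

F_rel = (AUC_test/D_test) / (AUC_ref/D_ref)
      = (1031/150) / (720.9/100)
      = 6.87333 / 7.209 = 0.9534 = 95.34%

F_rel = 95%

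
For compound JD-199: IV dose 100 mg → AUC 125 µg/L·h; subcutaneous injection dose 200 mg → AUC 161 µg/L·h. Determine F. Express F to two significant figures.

F = 0.64

F = (AUC_ev / D_ev) / (AUC_iv / D_iv)
  = (161/200) / (125/100)
  = 0.805 / 1.25 = 0.6440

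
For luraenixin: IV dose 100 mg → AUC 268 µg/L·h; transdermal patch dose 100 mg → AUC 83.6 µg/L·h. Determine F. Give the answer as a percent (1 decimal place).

F = 31.2%

F = (AUC_ev / D_ev) / (AUC_iv / D_iv)
  = (83.6/100) / (268/100)
  = 0.836 / 2.68 = 0.3119
  = 31.19%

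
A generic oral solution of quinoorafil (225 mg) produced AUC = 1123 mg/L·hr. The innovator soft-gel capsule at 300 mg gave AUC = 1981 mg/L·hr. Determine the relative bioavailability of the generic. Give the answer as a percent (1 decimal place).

F_rel = 75.6%

F_rel = (AUC_test/D_test) / (AUC_ref/D_ref)
      = (1123/225) / (1981/300)
      = 4.99111 / 6.60333 = 0.7558 = 75.58%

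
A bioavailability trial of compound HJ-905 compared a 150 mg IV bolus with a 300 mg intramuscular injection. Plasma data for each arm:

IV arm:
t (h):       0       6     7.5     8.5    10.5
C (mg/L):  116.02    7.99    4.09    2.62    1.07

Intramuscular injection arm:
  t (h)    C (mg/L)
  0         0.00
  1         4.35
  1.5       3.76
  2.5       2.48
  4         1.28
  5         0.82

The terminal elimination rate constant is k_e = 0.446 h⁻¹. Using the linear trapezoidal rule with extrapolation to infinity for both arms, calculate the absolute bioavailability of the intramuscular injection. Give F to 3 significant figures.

Trapezoidal AUC_0→10.5 (IV):
  [0→6]: (116.02+7.99)/2 × 6 = 372.03
  [6→7.5]: (7.99+4.09)/2 × 1.5 = 9.06
  [7.5→8.5]: (4.09+2.62)/2 × 1 = 3.355
  [8.5→10.5]: (2.62+1.07)/2 × 2 = 3.69
  Sum = 388.135 mg/L·h
IV tail: 1.07/0.446 = 2.399; AUC_iv,0→∞ = 388.135 + 2.399 = 390.534 mg/L·h
Trapezoidal AUC_0→5 (intramuscular injection):
  [0→1]: (0.00+4.35)/2 × 1 = 2.175
  [1→1.5]: (4.35+3.76)/2 × 0.5 = 2.0275
  [1.5→2.5]: (3.76+2.48)/2 × 1 = 3.12
  [2.5→4]: (2.48+1.28)/2 × 1.5 = 2.82
  [4→5]: (1.28+0.82)/2 × 1 = 1.05
  Sum = 11.1925 mg/L·h
intramuscular injection tail: 0.82/0.446 = 1.839; AUC_ev,0→∞ = 11.1925 + 1.839 = 13.0315 mg/L·h
F = (AUC_ev/D_ev)/(AUC_iv/D_iv) = (13.0315/300)/(390.534/150) = 0.0434383/2.60356 = 0.0167

F = 0.0167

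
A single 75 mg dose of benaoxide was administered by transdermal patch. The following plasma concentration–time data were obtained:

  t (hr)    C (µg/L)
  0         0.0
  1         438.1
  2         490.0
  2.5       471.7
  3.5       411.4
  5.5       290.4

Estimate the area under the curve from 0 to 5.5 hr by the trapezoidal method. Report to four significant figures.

AUC = 2067 µg/L·hr

Trapezoidal AUC_0→5.5:
  [0→1]: (0.0+438.1)/2 × 1 = 219.05
  [1→2]: (438.1+490.0)/2 × 1 = 464.05
  [2→2.5]: (490.0+471.7)/2 × 0.5 = 240.425
  [2.5→3.5]: (471.7+411.4)/2 × 1 = 441.55
  [3.5→5.5]: (411.4+290.4)/2 × 2 = 701.8
  Sum = 2066.875 µg/L·hr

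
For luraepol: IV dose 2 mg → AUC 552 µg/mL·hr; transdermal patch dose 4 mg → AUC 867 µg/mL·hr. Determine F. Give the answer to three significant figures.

F = (AUC_ev / D_ev) / (AUC_iv / D_iv)
  = (867/4) / (552/2)
  = 216.75 / 276 = 0.7853

F = 0.785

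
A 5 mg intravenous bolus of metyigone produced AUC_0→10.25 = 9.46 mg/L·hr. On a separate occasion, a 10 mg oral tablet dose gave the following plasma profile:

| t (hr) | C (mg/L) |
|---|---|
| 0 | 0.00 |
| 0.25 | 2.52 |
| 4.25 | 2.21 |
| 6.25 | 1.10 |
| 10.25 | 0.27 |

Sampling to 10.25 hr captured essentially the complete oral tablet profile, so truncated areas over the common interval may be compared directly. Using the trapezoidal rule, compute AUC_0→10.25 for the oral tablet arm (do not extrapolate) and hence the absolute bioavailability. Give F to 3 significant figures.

F = 0.836

Trapezoidal AUC_0→10.25 (oral tablet):
  [0→0.25]: (0.00+2.52)/2 × 0.25 = 0.315
  [0.25→4.25]: (2.52+2.21)/2 × 4 = 9.46
  [4.25→6.25]: (2.21+1.10)/2 × 2 = 3.31
  [6.25→10.25]: (1.10+0.27)/2 × 4 = 2.74
  Sum = 15.825 mg/L·hr
F = (AUC_ev/D_ev)/(AUC_iv/D_iv) = (15.825/10)/(9.46/5) = 1.5825/1.892 = 0.8364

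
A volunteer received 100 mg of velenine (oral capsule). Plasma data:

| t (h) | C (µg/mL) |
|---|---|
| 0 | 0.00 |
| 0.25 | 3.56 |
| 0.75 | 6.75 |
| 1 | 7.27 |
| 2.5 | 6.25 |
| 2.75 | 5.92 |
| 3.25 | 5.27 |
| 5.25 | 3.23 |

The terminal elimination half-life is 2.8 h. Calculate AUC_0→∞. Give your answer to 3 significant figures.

Trapezoidal AUC_0→5.25:
  [0→0.25]: (0.00+3.56)/2 × 0.25 = 0.445
  [0.25→0.75]: (3.56+6.75)/2 × 0.5 = 2.5775
  [0.75→1]: (6.75+7.27)/2 × 0.25 = 1.7525
  [1→2.5]: (7.27+6.25)/2 × 1.5 = 10.14
  [2.5→2.75]: (6.25+5.92)/2 × 0.25 = 1.52125
  [2.75→3.25]: (5.92+5.27)/2 × 0.5 = 2.7975
  [3.25→5.25]: (5.27+3.23)/2 × 2 = 8.5
  Sum = 27.73375 µg/mL·h
k_e = ln2 / t½ = 0.693147 / 2.8 = 0.2476 h^-1
Extrapolated tail: C_last / k_e = 3.23 / 0.2476 = 13.045
AUC_0→∞ = 27.73375 + 13.045 = 40.77875 µg/mL·h

AUC = 40.8 µg/mL·h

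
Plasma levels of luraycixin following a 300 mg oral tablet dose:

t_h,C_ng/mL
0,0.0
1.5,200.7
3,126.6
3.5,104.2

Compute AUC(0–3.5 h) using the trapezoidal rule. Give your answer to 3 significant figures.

AUC = 454 ng/mL·h

Trapezoidal AUC_0→3.5:
  [0→1.5]: (0.0+200.7)/2 × 1.5 = 150.525
  [1.5→3]: (200.7+126.6)/2 × 1.5 = 245.475
  [3→3.5]: (126.6+104.2)/2 × 0.5 = 57.7
  Sum = 453.7 ng/mL·h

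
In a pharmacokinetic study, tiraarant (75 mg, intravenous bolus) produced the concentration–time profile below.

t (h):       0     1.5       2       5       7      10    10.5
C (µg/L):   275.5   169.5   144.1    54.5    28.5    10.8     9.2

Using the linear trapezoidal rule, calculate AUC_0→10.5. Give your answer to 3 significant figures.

AUC = 857 µg/L·h

Trapezoidal AUC_0→10.5:
  [0→1.5]: (275.5+169.5)/2 × 1.5 = 333.75
  [1.5→2]: (169.5+144.1)/2 × 0.5 = 78.4
  [2→5]: (144.1+54.5)/2 × 3 = 297.9
  [5→7]: (54.5+28.5)/2 × 2 = 83.0
  [7→10]: (28.5+10.8)/2 × 3 = 58.95
  [10→10.5]: (10.8+9.2)/2 × 0.5 = 5.0
  Sum = 857.0 µg/L·h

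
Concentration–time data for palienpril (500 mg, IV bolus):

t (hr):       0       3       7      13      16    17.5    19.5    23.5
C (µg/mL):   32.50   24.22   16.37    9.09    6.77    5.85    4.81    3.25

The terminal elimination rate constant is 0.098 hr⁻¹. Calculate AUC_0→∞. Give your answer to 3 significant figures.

AUC = 336 µg/mL·hr

Trapezoidal AUC_0→23.5:
  [0→3]: (32.50+24.22)/2 × 3 = 85.08
  [3→7]: (24.22+16.37)/2 × 4 = 81.18
  [7→13]: (16.37+9.09)/2 × 6 = 76.38
  [13→16]: (9.09+6.77)/2 × 3 = 23.79
  [16→17.5]: (6.77+5.85)/2 × 1.5 = 9.465
  [17.5→19.5]: (5.85+4.81)/2 × 2 = 10.66
  [19.5→23.5]: (4.81+3.25)/2 × 4 = 16.12
  Sum = 302.675 µg/mL·hr
Extrapolated tail: C_last / k_e = 3.25 / 0.098 = 33.163
AUC_0→∞ = 302.675 + 33.163 = 335.838 µg/mL·hr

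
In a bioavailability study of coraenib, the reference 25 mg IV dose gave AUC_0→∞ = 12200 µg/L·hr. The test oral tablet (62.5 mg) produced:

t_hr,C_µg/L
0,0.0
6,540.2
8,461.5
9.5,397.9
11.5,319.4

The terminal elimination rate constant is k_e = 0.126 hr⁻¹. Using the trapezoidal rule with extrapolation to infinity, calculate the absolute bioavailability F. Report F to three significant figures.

F = 0.214

Trapezoidal AUC_0→11.5 (oral tablet):
  [0→6]: (0.0+540.2)/2 × 6 = 1620.6
  [6→8]: (540.2+461.5)/2 × 2 = 1001.7
  [8→9.5]: (461.5+397.9)/2 × 1.5 = 644.55
  [9.5→11.5]: (397.9+319.4)/2 × 2 = 717.3
  Sum = 3984.15 µg/L·hr
Tail: C_last/k_e = 319.4/0.126 = 2534.921
AUC_0→∞ (oral tablet) = 3984.15 + 2534.921 = 6519.071 µg/L·hr
F = (AUC_ev/D_ev)/(AUC_iv/D_iv) = (6519.071/62.5)/(12200/25) = 104.305/488 = 0.2137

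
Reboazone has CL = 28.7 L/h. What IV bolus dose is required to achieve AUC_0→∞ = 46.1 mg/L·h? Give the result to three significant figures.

Dose = 1320 mg

Dose_iv = CL × AUC_0→∞
     = 28.7 × 46.1 = 1323.07 mg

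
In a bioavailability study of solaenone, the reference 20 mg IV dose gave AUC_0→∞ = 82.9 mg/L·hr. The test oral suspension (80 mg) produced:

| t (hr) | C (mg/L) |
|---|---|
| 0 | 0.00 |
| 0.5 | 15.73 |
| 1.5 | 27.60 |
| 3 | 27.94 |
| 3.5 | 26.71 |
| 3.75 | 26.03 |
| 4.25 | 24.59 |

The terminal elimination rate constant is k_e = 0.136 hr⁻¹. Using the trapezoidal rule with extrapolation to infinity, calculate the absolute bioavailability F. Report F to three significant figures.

Trapezoidal AUC_0→4.25 (oral suspension):
  [0→0.5]: (0.00+15.73)/2 × 0.5 = 3.9325
  [0.5→1.5]: (15.73+27.60)/2 × 1 = 21.665
  [1.5→3]: (27.60+27.94)/2 × 1.5 = 41.655
  [3→3.5]: (27.94+26.71)/2 × 0.5 = 13.6625
  [3.5→3.75]: (26.71+26.03)/2 × 0.25 = 6.5925
  [3.75→4.25]: (26.03+24.59)/2 × 0.5 = 12.655
  Sum = 100.1625 mg/L·hr
Tail: C_last/k_e = 24.59/0.136 = 180.809
AUC_0→∞ (oral suspension) = 100.1625 + 180.809 = 280.9715 mg/L·hr
F = (AUC_ev/D_ev)/(AUC_iv/D_iv) = (280.9715/80)/(82.9/20) = 3.51214/4.145 = 0.8473

F = 0.847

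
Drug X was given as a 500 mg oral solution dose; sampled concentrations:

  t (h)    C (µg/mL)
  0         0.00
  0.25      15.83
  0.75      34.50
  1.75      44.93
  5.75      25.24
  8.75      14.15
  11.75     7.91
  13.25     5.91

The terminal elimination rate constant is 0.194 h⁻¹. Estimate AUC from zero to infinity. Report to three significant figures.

AUC = 328 µg/mL·h

Trapezoidal AUC_0→13.25:
  [0→0.25]: (0.00+15.83)/2 × 0.25 = 1.97875
  [0.25→0.75]: (15.83+34.50)/2 × 0.5 = 12.5825
  [0.75→1.75]: (34.50+44.93)/2 × 1 = 39.715
  [1.75→5.75]: (44.93+25.24)/2 × 4 = 140.34
  [5.75→8.75]: (25.24+14.15)/2 × 3 = 59.085
  [8.75→11.75]: (14.15+7.91)/2 × 3 = 33.09
  [11.75→13.25]: (7.91+5.91)/2 × 1.5 = 10.365
  Sum = 297.15625 µg/mL·h
Extrapolated tail: C_last / k_e = 5.91 / 0.194 = 30.464
AUC_0→∞ = 297.15625 + 30.464 = 327.62025 µg/mL·h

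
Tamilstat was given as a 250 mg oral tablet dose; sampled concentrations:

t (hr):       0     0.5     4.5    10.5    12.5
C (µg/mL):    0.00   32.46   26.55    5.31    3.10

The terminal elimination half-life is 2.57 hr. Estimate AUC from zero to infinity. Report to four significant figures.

AUC = 241.6 µg/mL·hr

Trapezoidal AUC_0→12.5:
  [0→0.5]: (0.00+32.46)/2 × 0.5 = 8.115
  [0.5→4.5]: (32.46+26.55)/2 × 4 = 118.02
  [4.5→10.5]: (26.55+5.31)/2 × 6 = 95.58
  [10.5→12.5]: (5.31+3.10)/2 × 2 = 8.41
  Sum = 230.125 µg/mL·hr
k_e = ln2 / t½ = 0.693147 / 2.57 = 0.2697 hr^-1
Extrapolated tail: C_last / k_e = 3.10 / 0.2697 = 11.494
AUC_0→∞ = 230.125 + 11.494 = 241.619 µg/mL·hr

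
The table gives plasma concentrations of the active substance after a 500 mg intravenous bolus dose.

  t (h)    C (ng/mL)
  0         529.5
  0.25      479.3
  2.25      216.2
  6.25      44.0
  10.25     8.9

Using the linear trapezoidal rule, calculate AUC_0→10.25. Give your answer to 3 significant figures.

Trapezoidal AUC_0→10.25:
  [0→0.25]: (529.5+479.3)/2 × 0.25 = 126.1
  [0.25→2.25]: (479.3+216.2)/2 × 2 = 695.5
  [2.25→6.25]: (216.2+44.0)/2 × 4 = 520.4
  [6.25→10.25]: (44.0+8.9)/2 × 4 = 105.8
  Sum = 1447.8 ng/mL·h

AUC = 1450 ng/mL·h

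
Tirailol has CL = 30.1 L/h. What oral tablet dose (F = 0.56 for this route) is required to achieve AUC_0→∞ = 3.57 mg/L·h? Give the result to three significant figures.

Dose = CL × AUC_0→∞ / F
     = 30.1 × 3.57 / 0.56 = 191.8875 mg

Dose = 192 mg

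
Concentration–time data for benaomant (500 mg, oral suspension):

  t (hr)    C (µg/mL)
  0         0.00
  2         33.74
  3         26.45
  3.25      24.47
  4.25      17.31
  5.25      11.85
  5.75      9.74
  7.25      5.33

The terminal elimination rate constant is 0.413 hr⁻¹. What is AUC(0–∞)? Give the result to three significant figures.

Trapezoidal AUC_0→7.25:
  [0→2]: (0.00+33.74)/2 × 2 = 33.74
  [2→3]: (33.74+26.45)/2 × 1 = 30.095
  [3→3.25]: (26.45+24.47)/2 × 0.25 = 6.365
  [3.25→4.25]: (24.47+17.31)/2 × 1 = 20.89
  [4.25→5.25]: (17.31+11.85)/2 × 1 = 14.58
  [5.25→5.75]: (11.85+9.74)/2 × 0.5 = 5.3975
  [5.75→7.25]: (9.74+5.33)/2 × 1.5 = 11.3025
  Sum = 122.37 µg/mL·hr
Extrapolated tail: C_last / k_e = 5.33 / 0.413 = 12.906
AUC_0→∞ = 122.37 + 12.906 = 135.276 µg/mL·hr

AUC = 135 µg/mL·hr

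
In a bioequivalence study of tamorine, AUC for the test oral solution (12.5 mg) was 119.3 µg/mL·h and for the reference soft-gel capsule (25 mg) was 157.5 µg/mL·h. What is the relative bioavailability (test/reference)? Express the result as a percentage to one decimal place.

F_rel = (AUC_test/D_test) / (AUC_ref/D_ref)
      = (119.3/12.5) / (157.5/25)
      = 9.544 / 6.3 = 1.5149 = 151.49%

F_rel = 151.5%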